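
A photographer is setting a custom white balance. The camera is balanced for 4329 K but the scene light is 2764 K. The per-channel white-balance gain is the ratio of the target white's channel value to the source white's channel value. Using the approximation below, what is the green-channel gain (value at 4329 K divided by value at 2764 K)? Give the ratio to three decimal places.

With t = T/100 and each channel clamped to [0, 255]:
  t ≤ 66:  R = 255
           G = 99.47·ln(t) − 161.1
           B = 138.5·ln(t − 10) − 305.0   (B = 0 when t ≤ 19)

1.264

At 2764 K (t = 27.64):
  G = 99.47·ln 27.64 − 161.1 = 99.47·3.3193 − 161.1 = 169.067.
At 4329 K (t = 43.29):
  G = 99.47·ln 43.29 − 161.1 = 99.47·3.7679 − 161.1 = 213.695.
Gain = 213.695 / 169.067 = 1.2640 → 1.264.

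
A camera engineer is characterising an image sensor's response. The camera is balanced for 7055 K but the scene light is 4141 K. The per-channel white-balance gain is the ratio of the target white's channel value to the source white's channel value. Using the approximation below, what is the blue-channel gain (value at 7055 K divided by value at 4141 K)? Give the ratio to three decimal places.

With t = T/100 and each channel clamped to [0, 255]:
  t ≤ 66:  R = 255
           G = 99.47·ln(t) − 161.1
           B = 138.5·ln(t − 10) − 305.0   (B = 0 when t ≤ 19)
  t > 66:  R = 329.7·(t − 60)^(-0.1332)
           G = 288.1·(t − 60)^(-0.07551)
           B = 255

At 4141 K (t = 41.41):
  B = 138.5·ln(41.41 − 10) − 305.0 = 138.5·ln 31.41 − 305.0 = 138.5·3.4471 − 305.0 = 172.427.
At 7055 K (t = 70.55):
  B = 255 by definition for t > 66.
Gain = 255.000 / 172.427 = 1.4789 → 1.479.

1.479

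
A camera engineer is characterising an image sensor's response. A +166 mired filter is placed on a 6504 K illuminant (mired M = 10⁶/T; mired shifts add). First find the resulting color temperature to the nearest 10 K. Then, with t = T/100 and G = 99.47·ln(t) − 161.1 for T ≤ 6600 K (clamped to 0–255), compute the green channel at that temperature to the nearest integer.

181

M_in = 10⁶/6504 = 153.75; M_out = 153.75 + (+166) = 319.75.
T_out = 10⁶/319.75 = 3127.4 K → 3130 K; t = 31.3.
G = 99.47·ln 31.3 − 161.1 = 99.47·3.4436 − 161.1 = 181.437.
Rounded: 181.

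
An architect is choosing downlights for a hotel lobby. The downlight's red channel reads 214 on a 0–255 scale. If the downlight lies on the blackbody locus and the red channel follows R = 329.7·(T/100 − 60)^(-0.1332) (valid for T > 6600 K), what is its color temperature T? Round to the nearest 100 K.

8600 K

(t − 60)^(-0.1332) = 214/329.7 = 0.64907.
t − 60 = 0.64907^(1/-0.1332) = 0.64907^(-7.508) = 25.657, so t = 85.657.
T = 100·t = 8566 K → 8600 K to the nearest 100 K.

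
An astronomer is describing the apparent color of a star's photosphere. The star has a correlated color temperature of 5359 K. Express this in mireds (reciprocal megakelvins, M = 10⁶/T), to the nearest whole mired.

187 mireds

M = 10⁶ / 5359 = 186.602 → 187 mireds.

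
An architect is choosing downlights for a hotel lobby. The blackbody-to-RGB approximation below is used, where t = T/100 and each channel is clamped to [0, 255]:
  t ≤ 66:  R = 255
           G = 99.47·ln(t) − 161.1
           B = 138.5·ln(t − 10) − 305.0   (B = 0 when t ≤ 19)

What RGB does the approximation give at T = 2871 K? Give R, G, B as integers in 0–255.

R=255, G=173, B=101

t = 2871/100 = 28.71; the t ≤ 66 branch applies.
R = 255 by definition for t ≤ 66.
G = 99.47·ln 28.71 − 161.1 = 99.47·3.3572 − 161.1 = 172.845.
B = 138.5·ln(28.71 − 10) − 305.0 = 138.5·ln 18.71 − 305.0 = 138.5·2.9291 − 305.0 = 100.675.
Rounded: (255, 173, 101).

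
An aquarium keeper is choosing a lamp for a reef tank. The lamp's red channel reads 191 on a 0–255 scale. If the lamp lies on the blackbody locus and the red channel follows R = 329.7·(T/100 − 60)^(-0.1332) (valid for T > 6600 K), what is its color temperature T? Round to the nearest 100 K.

12000 K

(t − 60)^(-0.1332) = 191/329.7 = 0.57931.
t − 60 = 0.57931^(1/-0.1332) = 0.57931^(-7.508) = 60.245, so t = 120.245.
T = 100·t = 12025 K → 12000 K to the nearest 100 K.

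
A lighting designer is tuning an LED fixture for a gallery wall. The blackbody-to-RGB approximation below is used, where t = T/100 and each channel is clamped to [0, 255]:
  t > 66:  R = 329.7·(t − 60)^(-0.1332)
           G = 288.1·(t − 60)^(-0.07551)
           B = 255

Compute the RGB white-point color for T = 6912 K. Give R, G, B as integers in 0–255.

R=246, G=244, B=255

t = 6912/100 = 69.12; the t > 66 branch applies.
R = 329.7·(69.12 − 60)^(-0.1332) = 329.7·9.12^(-0.1332) = 329.7·0.74495 = 245.611.
G = 288.1·(69.12 − 60)^(-0.07551) = 288.1·9.12^(-0.07551) = 288.1·0.84627 = 243.811.
B = 255 by definition for t > 66.
Rounded: (246, 244, 255).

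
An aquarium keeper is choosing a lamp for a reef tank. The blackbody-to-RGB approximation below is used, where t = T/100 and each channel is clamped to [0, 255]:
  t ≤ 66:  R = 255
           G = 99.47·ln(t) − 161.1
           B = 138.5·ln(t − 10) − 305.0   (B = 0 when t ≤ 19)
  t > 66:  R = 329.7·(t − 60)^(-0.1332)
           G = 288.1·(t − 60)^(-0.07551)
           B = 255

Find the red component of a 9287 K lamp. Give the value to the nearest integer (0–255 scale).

207

t = 9287/100 = 92.87; the t > 66 branch applies.
R = 329.7·(92.87 − 60)^(-0.1332) = 329.7·32.87^(-0.1332) = 329.7·0.62800 = 207.053.
Rounded: 207.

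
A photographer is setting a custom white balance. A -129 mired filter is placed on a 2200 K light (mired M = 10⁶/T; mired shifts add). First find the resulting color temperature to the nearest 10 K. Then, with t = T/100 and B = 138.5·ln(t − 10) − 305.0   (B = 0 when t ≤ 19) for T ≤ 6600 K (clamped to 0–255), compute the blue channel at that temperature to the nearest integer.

115

M_in = 10⁶/2200 = 454.55; M_out = 454.55 + (-129) = 325.55.
T_out = 10⁶/325.55 = 3071.8 K → 3070 K; t = 30.7.
B = 138.5·ln(30.7 − 10) − 305.0 = 138.5·ln 20.7 − 305.0 = 138.5·3.0301 − 305.0 = 114.674.
Rounded: 115.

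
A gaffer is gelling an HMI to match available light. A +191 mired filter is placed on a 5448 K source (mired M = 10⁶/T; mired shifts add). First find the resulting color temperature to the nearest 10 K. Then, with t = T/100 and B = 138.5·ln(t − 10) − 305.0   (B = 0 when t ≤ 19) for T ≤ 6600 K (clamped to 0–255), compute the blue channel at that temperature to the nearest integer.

85

M_in = 10⁶/5448 = 183.55; M_out = 183.55 + (+191) = 374.55.
T_out = 10⁶/374.55 = 2669.8 K → 2670 K; t = 26.7.
B = 138.5·ln(26.7 − 10) − 305.0 = 138.5·ln 16.7 − 305.0 = 138.5·2.8154 − 305.0 = 84.934.
Rounded: 85.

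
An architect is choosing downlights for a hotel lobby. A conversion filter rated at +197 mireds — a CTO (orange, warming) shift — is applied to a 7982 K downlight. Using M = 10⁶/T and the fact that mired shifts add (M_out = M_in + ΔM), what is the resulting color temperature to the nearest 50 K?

3100 K

M_in = 10⁶/7982 = 125.28 mireds.
M_out = 125.28 + (+197) = 322.28 mireds.
T_out = 10⁶/322.28 = 3102.9 K → 3100 K.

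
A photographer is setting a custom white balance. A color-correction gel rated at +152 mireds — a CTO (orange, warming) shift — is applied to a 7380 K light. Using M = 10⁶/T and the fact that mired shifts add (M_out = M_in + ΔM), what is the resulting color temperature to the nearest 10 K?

M_in = 10⁶/7380 = 135.50 mireds.
M_out = 135.50 + (+152) = 287.50 mireds.
T_out = 10⁶/287.50 = 3478.2 K → 3480 K.

3480 K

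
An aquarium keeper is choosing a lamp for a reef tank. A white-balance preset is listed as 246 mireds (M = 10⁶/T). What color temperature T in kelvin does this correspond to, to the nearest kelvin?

4065 K

T = 10⁶ / 246 = 4065.04 K → 4065 K.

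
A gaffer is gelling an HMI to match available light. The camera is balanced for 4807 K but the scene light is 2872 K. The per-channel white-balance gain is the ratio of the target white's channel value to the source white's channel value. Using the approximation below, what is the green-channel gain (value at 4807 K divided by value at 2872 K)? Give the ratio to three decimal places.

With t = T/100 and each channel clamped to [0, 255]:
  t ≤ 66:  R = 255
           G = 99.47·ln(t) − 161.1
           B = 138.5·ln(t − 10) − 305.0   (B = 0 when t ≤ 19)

1.296

At 2872 K (t = 28.72):
  G = 99.47·ln 28.72 − 161.1 = 99.47·3.3576 − 161.1 = 172.880.
At 4807 K (t = 48.07):
  G = 99.47·ln 48.07 − 161.1 = 99.47·3.8727 − 161.1 = 224.113.
Gain = 224.113 / 172.880 = 1.2964 → 1.296.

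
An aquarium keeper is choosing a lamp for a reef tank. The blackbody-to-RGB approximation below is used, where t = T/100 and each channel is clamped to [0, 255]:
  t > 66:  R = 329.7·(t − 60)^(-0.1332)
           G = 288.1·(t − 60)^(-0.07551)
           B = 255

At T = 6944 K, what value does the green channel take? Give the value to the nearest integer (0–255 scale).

t = 6944/100 = 69.44; the t > 66 branch applies.
G = 288.1·(69.44 − 60)^(-0.07551) = 288.1·9.44^(-0.07551) = 288.1·0.84407 = 243.177.
Rounded: 243.

243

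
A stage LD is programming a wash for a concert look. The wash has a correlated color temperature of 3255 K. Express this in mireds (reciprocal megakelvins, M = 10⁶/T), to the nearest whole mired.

307 mireds

M = 10⁶ / 3255 = 307.220 → 307 mireds.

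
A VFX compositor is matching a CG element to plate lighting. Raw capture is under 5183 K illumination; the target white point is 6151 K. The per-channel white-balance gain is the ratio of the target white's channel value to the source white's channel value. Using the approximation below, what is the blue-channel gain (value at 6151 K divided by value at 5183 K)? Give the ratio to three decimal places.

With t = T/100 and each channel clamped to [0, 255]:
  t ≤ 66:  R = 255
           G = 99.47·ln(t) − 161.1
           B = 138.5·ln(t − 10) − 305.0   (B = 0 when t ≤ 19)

At 5183 K (t = 51.83):
  B = 138.5·ln(51.83 − 10) − 305.0 = 138.5·ln 41.83 − 305.0 = 138.5·3.7336 − 305.0 = 212.106.
At 6151 K (t = 61.51):
  B = 138.5·ln(61.51 − 10) − 305.0 = 138.5·ln 51.51 − 305.0 = 138.5·3.9418 − 305.0 = 240.936.
Gain = 240.936 / 212.106 = 1.1359 → 1.136.

1.136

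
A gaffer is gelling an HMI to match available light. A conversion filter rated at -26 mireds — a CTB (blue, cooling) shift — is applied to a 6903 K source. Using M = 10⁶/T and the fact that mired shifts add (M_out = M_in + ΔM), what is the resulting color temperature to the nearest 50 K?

M_in = 10⁶/6903 = 144.86 mireds.
M_out = 144.86 + (-26) = 118.86 mireds.
T_out = 10⁶/118.86 = 8412.9 K → 8400 K.

8400 K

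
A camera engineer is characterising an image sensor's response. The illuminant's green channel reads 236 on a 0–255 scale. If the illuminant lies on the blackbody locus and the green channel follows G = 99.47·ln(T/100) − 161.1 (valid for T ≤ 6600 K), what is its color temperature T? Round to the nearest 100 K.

5400 K

ln t = (236 + 161.1) / 99.47 = 3.9922.
t = e^3.9922 = 54.172.
T = 100·t = 5417 K → 5400 K to the nearest 100 K.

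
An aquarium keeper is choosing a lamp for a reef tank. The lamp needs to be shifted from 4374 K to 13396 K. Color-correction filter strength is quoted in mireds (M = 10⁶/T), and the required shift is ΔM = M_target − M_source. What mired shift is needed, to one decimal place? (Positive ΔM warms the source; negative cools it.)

M_source = 10⁶/4374 = 228.624; M_target = 10⁶/13396 = 74.649.
ΔM = 74.649 − 228.624 = -153.975 → -154.0 mireds, a cooling shift.

-154.0 mireds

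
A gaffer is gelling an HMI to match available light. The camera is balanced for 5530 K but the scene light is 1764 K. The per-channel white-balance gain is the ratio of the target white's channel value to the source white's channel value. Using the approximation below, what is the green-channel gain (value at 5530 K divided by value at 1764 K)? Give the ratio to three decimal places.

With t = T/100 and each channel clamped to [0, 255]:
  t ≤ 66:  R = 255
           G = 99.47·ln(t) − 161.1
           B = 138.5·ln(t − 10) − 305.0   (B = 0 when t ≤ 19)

1.914

At 1764 K (t = 17.64):
  G = 99.47·ln 17.64 − 161.1 = 99.47·2.8702 − 161.1 = 124.396.
At 5530 K (t = 55.3):
  G = 99.47·ln 55.3 − 161.1 = 99.47·4.0128 − 161.1 = 238.051.
Gain = 238.051 / 124.396 = 1.9137 → 1.914.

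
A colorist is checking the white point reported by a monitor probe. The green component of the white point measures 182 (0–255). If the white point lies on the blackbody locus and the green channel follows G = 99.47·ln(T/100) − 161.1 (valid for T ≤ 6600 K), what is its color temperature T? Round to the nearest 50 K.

3150 K

ln t = (182 + 161.1) / 99.47 = 3.4493.
t = e^3.4493 = 31.478.
T = 100·t = 3148 K → 3150 K to the nearest 50 K.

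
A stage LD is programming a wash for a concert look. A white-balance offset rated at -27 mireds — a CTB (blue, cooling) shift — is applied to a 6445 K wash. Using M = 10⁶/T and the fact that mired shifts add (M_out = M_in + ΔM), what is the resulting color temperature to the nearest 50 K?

M_in = 10⁶/6445 = 155.16 mireds.
M_out = 155.16 + (-27) = 128.16 mireds.
T_out = 10⁶/128.16 = 7802.8 K → 7800 K.

7800 K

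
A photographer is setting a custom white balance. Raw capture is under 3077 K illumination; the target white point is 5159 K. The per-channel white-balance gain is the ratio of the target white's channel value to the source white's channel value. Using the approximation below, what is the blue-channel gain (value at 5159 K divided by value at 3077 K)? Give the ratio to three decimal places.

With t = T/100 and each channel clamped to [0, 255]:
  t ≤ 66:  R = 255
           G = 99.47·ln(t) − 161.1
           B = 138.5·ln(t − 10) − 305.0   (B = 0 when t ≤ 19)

At 3077 K (t = 30.77):
  B = 138.5·ln(30.77 − 10) − 305.0 = 138.5·ln 20.77 − 305.0 = 138.5·3.0335 − 305.0 = 115.141.
At 5159 K (t = 51.59):
  B = 138.5·ln(51.59 − 10) − 305.0 = 138.5·ln 41.59 − 305.0 = 138.5·3.7279 − 305.0 = 211.309.
Gain = 211.309 / 115.141 = 1.8352 → 1.835.

1.835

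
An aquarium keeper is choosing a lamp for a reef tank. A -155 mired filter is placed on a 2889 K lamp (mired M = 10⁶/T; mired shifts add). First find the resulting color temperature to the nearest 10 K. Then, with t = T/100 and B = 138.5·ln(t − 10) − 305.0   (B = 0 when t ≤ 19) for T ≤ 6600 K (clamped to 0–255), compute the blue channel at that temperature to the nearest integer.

M_in = 10⁶/2889 = 346.14; M_out = 346.14 + (-155) = 191.14.
T_out = 10⁶/191.14 = 5231.8 K → 5230 K; t = 52.3.
B = 138.5·ln(52.3 − 10) − 305.0 = 138.5·ln 42.3 − 305.0 = 138.5·3.7448 − 305.0 = 213.653.
Rounded: 214.

214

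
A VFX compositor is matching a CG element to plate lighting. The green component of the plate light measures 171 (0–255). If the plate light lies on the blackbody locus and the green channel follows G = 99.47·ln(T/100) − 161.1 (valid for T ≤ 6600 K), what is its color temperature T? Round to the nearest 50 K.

2800 K

ln t = (171 + 161.1) / 99.47 = 3.3387.
t = e^3.3387 = 28.182.
T = 100·t = 2818 K → 2800 K to the nearest 50 K.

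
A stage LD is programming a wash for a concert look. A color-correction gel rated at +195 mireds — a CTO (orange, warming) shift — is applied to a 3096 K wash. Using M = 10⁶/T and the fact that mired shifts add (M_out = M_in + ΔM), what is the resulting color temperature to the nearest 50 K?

M_in = 10⁶/3096 = 323.00 mireds.
M_out = 323.00 + (+195) = 518.00 mireds.
T_out = 10⁶/518.00 = 1930.5 K → 1950 K.

1950 K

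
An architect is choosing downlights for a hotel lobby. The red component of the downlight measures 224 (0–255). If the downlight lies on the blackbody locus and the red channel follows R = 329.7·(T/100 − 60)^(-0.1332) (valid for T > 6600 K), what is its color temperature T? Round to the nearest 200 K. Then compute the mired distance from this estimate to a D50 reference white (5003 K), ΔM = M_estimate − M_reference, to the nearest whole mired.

-72 mireds

(t − 60)^(-0.1332) = 224/329.7 = 0.67941.
t − 60 = 0.67941^(1/-0.1332) = 0.67941^(-7.508) = 18.209, so t = 78.209.
T = 100·t = 7821 K → 7800 K to the nearest 200 K.
M_estimate = 10⁶/7800 = 128.21; M_reference = 10⁶/5003 = 199.88.
ΔM = 128.21 − 199.88 = -71.67 → -72 mireds.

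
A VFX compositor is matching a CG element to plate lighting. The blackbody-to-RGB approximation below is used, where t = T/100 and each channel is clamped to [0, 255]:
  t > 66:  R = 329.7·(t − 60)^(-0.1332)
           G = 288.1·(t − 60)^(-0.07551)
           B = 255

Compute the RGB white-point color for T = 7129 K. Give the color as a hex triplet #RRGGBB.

t = 7129/100 = 71.29; the t > 66 branch applies.
R = 329.7·(71.29 − 60)^(-0.1332) = 329.7·11.29^(-0.1332) = 329.7·0.72407 = 238.726.
G = 288.1·(71.29 − 60)^(-0.07551) = 288.1·11.29^(-0.07551) = 288.1·0.83274 = 239.913.
B = 255 by definition for t > 66.
Rounded: (239, 240, 255).
In hex: #EFF0FF.

#EFF0FF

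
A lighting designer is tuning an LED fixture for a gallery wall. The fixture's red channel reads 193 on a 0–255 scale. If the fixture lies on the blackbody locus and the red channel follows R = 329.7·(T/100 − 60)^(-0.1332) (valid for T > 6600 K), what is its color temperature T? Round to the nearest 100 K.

11600 K

(t − 60)^(-0.1332) = 193/329.7 = 0.58538.
t − 60 = 0.58538^(1/-0.1332) = 0.58538^(-7.508) = 55.713, so t = 115.713.
T = 100·t = 11571 K → 11600 K to the nearest 100 K.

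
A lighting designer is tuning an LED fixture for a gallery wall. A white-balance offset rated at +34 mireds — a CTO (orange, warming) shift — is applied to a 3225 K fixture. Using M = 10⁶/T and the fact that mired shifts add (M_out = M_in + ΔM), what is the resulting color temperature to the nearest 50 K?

2900 K

M_in = 10⁶/3225 = 310.08 mireds.
M_out = 310.08 + (+34) = 344.08 mireds.
T_out = 10⁶/344.08 = 2906.3 K → 2900 K.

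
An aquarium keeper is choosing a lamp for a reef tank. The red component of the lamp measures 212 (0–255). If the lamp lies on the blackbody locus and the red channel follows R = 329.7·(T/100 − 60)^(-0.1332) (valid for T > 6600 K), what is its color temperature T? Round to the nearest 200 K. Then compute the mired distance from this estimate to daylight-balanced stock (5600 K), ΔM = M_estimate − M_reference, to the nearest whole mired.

(t − 60)^(-0.1332) = 212/329.7 = 0.64301.
t − 60 = 0.64301^(1/-0.1332) = 0.64301^(-7.508) = 27.530, so t = 87.530.
T = 100·t = 8753 K → 8800 K to the nearest 200 K.
M_estimate = 10⁶/8800 = 113.64; M_reference = 10⁶/5600 = 178.57.
ΔM = 113.64 − 178.57 = -64.94 → -65 mireds.

-65 mireds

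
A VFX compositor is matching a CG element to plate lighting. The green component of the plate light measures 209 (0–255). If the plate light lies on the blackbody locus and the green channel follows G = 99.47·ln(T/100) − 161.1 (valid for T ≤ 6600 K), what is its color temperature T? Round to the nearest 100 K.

ln t = (209 + 161.1) / 99.47 = 3.7207.
t = e^3.7207 = 41.294.
T = 100·t = 4129 K → 4100 K to the nearest 100 K.

4100 K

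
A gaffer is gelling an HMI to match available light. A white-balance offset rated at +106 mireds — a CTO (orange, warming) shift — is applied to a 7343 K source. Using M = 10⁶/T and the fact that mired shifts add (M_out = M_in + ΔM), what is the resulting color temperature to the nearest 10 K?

M_in = 10⁶/7343 = 136.18 mireds.
M_out = 136.18 + (+106) = 242.18 mireds.
T_out = 10⁶/242.18 = 4129.1 K → 4130 K.

4130 K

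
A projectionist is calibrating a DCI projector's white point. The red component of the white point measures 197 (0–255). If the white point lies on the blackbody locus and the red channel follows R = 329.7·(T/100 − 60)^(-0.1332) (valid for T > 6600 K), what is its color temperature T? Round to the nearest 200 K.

(t − 60)^(-0.1332) = 197/329.7 = 0.59751.
t − 60 = 0.59751^(1/-0.1332) = 0.59751^(-7.508) = 47.761, so t = 107.761.
T = 100·t = 10776 K → 10800 K to the nearest 200 K.

10800 K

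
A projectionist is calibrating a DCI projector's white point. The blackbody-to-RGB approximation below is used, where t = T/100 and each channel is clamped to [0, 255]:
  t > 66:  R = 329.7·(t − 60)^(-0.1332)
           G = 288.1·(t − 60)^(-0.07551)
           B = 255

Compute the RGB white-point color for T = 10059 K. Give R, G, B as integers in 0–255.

R=201, G=218, B=255

t = 10059/100 = 100.59; the t > 66 branch applies.
R = 329.7·(100.59 − 60)^(-0.1332) = 329.7·40.59^(-0.1332) = 329.7·0.61060 = 201.316.
G = 288.1·(100.59 − 60)^(-0.07551) = 288.1·40.59^(-0.07551) = 288.1·0.75605 = 217.817.
B = 255 by definition for t > 66.
Rounded: (201, 218, 255).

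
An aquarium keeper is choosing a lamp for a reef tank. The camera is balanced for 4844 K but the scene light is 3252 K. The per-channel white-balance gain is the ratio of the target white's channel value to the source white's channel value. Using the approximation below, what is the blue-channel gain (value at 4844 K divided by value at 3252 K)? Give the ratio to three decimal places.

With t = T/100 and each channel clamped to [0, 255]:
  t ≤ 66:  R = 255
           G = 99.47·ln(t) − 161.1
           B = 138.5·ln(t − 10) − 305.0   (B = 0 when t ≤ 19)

1.586

At 3252 K (t = 32.52):
  B = 138.5·ln(32.52 − 10) − 305.0 = 138.5·ln 22.52 − 305.0 = 138.5·3.1144 − 305.0 = 126.345.
At 4844 K (t = 48.44):
  B = 138.5·ln(48.44 − 10) − 305.0 = 138.5·ln 38.44 − 305.0 = 138.5·3.6491 − 305.0 = 200.400.
Gain = 200.400 / 126.345 = 1.5861 → 1.586.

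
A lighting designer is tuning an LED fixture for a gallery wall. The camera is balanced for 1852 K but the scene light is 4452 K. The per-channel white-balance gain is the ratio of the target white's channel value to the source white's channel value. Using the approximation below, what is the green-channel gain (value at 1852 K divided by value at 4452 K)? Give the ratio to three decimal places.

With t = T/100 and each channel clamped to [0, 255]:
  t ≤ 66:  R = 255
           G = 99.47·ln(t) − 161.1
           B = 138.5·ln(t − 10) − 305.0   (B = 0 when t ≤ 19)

At 4452 K (t = 44.52):
  G = 99.47·ln 44.52 − 161.1 = 99.47·3.7959 − 161.1 = 216.482.
At 1852 K (t = 18.52):
  G = 99.47·ln 18.52 − 161.1 = 99.47·2.9189 − 161.1 = 129.238.
Gain = 129.238 / 216.482 = 0.5970 → 0.597.

0.597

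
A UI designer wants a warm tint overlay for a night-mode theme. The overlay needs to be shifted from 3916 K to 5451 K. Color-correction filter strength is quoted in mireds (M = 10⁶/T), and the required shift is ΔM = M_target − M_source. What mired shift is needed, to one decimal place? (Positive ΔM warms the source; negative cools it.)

M_source = 10⁶/3916 = 255.363; M_target = 10⁶/5451 = 183.453.
ΔM = 183.453 − 255.363 = -71.910 → -71.9 mireds, a cooling shift.

-71.9 mireds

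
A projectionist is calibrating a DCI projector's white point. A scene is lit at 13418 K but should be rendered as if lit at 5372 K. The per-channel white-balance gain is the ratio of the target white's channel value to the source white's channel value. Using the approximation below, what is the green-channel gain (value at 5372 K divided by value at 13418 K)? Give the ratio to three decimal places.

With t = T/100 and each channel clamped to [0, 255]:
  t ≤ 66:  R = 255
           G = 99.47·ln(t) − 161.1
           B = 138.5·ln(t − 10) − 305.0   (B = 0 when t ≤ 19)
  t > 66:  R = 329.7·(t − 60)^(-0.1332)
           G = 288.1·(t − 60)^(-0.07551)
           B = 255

1.130

At 13418 K (t = 134.18):
  G = 288.1·(134.18 − 60)^(-0.07551) = 288.1·74.18^(-0.07551) = 288.1·0.72239 = 208.122.
At 5372 K (t = 53.72):
  G = 99.47·ln 53.72 − 161.1 = 99.47·3.9838 − 161.1 = 235.167.
Gain = 235.167 / 208.122 = 1.1299 → 1.130.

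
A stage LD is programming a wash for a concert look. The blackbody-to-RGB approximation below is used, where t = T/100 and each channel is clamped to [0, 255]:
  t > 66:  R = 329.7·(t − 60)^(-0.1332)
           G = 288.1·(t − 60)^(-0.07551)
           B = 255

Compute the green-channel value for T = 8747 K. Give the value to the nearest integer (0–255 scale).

t = 8747/100 = 87.47; the t > 66 branch applies.
G = 288.1·(87.47 − 60)^(-0.07551) = 288.1·27.47^(-0.07551) = 288.1·0.77867 = 224.334.
Rounded: 224.

224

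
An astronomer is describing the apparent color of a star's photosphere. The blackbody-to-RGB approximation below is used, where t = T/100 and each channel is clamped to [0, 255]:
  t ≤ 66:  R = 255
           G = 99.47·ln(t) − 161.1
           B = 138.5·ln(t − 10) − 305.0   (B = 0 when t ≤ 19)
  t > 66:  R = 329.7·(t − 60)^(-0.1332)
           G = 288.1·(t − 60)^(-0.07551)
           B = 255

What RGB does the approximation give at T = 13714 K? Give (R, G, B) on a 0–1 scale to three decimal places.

(0.725, 0.814, 1.000)

t = 13714/100 = 137.14; the t > 66 branch applies.
R = 329.7·(137.14 − 60)^(-0.1332) = 329.7·77.14^(-0.1332) = 329.7·0.56055 = 184.813.
G = 288.1·(137.14 − 60)^(-0.07551) = 288.1·77.14^(-0.07551) = 288.1·0.72026 = 207.508.
B = 255 by definition for t > 66.
Dividing each by 255: (0.7248, 0.8138, 1.0000) → (0.725, 0.814, 1.000).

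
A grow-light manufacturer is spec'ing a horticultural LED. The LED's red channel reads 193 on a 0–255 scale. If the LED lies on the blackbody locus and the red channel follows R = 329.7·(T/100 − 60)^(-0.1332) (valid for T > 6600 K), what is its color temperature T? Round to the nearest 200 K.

11600 K

(t − 60)^(-0.1332) = 193/329.7 = 0.58538.
t − 60 = 0.58538^(1/-0.1332) = 0.58538^(-7.508) = 55.713, so t = 115.713.
T = 100·t = 11571 K → 11600 K to the nearest 200 K.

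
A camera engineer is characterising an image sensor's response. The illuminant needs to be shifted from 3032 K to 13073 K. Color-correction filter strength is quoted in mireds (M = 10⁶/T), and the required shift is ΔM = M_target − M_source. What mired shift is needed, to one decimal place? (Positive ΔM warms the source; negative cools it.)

-253.3 mireds

M_source = 10⁶/3032 = 329.815; M_target = 10⁶/13073 = 76.494.
ΔM = 76.494 − 329.815 = -253.322 → -253.3 mireds, a cooling shift.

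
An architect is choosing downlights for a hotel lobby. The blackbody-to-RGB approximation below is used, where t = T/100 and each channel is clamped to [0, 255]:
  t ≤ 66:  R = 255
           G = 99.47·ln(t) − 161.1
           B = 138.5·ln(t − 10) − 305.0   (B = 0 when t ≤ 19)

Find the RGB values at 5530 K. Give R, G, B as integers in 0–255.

t = 5530/100 = 55.3; the t ≤ 66 branch applies.
R = 255 by definition for t ≤ 66.
G = 99.47·ln 55.3 − 161.1 = 99.47·4.0128 − 161.1 = 238.051.
B = 138.5·ln(55.3 − 10) − 305.0 = 138.5·ln 45.3 − 305.0 = 138.5·3.8133 − 305.0 = 223.143.
Rounded: (255, 238, 223).

R=255, G=238, B=223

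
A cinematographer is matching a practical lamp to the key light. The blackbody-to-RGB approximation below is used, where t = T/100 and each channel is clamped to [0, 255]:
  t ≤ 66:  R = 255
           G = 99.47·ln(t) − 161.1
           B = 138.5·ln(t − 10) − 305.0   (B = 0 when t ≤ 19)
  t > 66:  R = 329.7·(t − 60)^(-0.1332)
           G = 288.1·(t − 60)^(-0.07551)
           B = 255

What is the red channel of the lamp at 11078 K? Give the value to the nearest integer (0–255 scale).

t = 11078/100 = 110.78; the t > 66 branch applies.
R = 329.7·(110.78 − 60)^(-0.1332) = 329.7·50.78^(-0.1332) = 329.7·0.59265 = 195.398.
Rounded: 195.

195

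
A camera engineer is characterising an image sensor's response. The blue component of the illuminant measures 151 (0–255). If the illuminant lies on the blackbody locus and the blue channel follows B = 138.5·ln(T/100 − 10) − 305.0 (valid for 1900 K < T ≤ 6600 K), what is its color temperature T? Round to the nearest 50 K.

ln(t − 10) = (151 + 305.0) / 138.5 = 3.2924.
t − 10 = e^3.2924 = 26.908, so t = 36.908.
T = 100·t = 3691 K → 3700 K to the nearest 50 K.

3700 K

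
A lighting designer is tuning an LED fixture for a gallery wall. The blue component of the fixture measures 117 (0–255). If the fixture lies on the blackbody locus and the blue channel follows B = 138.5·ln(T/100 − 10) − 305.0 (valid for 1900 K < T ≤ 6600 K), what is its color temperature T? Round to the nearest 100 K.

ln(t − 10) = (117 + 305.0) / 138.5 = 3.0469.
t − 10 = e^3.0469 = 21.051, so t = 31.051.
T = 100·t = 3105 K → 3100 K to the nearest 100 K.

3100 K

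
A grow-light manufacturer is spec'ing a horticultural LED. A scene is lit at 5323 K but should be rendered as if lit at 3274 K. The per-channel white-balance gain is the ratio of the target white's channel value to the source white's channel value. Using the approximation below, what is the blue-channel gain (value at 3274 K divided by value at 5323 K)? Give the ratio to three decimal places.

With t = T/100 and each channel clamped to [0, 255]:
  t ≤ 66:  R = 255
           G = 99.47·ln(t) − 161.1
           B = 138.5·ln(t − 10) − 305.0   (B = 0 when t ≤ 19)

0.589

At 5323 K (t = 53.23):
  B = 138.5·ln(53.23 − 10) − 305.0 = 138.5·ln 43.23 − 305.0 = 138.5·3.7665 − 305.0 = 216.665.
At 3274 K (t = 32.74):
  B = 138.5·ln(32.74 − 10) − 305.0 = 138.5·ln 22.74 − 305.0 = 138.5·3.1241 − 305.0 = 127.691.
Gain = 127.691 / 216.665 = 0.5893 → 0.589.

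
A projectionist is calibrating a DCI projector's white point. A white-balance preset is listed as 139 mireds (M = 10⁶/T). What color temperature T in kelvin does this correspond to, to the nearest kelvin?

7194 K

T = 10⁶ / 139 = 7194.24 K → 7194 K.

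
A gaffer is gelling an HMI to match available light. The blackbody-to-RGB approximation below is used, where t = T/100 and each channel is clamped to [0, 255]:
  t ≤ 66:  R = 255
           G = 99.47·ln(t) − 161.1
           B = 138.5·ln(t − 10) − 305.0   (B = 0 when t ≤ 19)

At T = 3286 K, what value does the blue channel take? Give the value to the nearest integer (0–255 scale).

128

t = 3286/100 = 32.86; the t ≤ 66 branch applies.
B = 138.5·ln(32.86 − 10) − 305.0 = 138.5·ln 22.86 − 305.0 = 138.5·3.1294 − 305.0 = 128.420.
Rounded: 128.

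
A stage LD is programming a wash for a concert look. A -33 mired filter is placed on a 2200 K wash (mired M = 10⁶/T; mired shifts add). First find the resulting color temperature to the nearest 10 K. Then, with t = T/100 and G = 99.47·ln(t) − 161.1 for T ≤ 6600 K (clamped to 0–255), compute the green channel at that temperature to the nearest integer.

154

M_in = 10⁶/2200 = 454.55; M_out = 454.55 + (-33) = 421.55.
T_out = 10⁶/421.55 = 2372.2 K → 2370 K; t = 23.7.
G = 99.47·ln 23.7 − 161.1 = 99.47·3.1655 − 161.1 = 153.770.
Rounded: 154.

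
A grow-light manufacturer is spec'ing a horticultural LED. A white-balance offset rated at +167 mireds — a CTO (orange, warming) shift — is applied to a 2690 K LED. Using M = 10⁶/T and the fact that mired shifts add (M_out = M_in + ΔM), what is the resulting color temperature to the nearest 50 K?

1850 K

M_in = 10⁶/2690 = 371.75 mireds.
M_out = 371.75 + (+167) = 538.75 mireds.
T_out = 10⁶/538.75 = 1856.2 K → 1850 K.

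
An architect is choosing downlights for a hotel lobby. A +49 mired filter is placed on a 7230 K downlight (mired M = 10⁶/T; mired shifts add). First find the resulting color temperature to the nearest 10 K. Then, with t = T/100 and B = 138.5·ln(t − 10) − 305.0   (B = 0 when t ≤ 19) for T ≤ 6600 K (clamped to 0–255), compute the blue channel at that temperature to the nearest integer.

M_in = 10⁶/7230 = 138.31; M_out = 138.31 + (+49) = 187.31.
T_out = 10⁶/187.31 = 5338.7 K → 5340 K; t = 53.4.
B = 138.5·ln(53.4 − 10) − 305.0 = 138.5·ln 43.4 − 305.0 = 138.5·3.7705 − 305.0 = 217.209.
Rounded: 217.

217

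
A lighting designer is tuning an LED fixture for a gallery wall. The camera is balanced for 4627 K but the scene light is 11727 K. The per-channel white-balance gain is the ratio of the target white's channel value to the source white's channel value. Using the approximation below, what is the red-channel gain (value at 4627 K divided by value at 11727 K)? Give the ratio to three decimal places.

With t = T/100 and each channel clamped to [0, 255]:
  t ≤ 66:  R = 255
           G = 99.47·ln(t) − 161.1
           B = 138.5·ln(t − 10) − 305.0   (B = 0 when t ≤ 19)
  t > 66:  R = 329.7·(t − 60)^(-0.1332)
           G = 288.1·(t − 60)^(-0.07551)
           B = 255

At 11727 K (t = 117.27):
  R = 329.7·(117.27 − 60)^(-0.1332) = 329.7·57.27^(-0.1332) = 329.7·0.58324 = 192.293.
At 4627 K (t = 46.27):
  R = 255 by definition for t ≤ 66.
Gain = 255.000 / 192.293 = 1.3261 → 1.326.

1.326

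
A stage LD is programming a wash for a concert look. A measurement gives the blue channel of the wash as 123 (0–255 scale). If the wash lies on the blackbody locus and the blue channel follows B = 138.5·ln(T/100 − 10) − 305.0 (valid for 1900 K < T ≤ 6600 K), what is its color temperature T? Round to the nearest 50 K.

ln(t − 10) = (123 + 305.0) / 138.5 = 3.0903.
t − 10 = e^3.0903 = 21.983, so t = 31.983.
T = 100·t = 3198 K → 3200 K to the nearest 50 K.

3200 K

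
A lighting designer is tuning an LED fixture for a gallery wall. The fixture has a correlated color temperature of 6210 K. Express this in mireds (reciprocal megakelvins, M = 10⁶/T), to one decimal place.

161.0 mireds

M = 10⁶ / 6210 = 161.031 → 161.0 mireds.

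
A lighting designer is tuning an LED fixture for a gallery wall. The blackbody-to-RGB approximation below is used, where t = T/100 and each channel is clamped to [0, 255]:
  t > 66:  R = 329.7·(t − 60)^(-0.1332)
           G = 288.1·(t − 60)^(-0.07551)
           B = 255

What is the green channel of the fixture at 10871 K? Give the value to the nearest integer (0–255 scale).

t = 10871/100 = 108.71; the t > 66 branch applies.
G = 288.1·(108.71 − 60)^(-0.07551) = 288.1·48.71^(-0.07551) = 288.1·0.74571 = 214.838.
Rounded: 215.

215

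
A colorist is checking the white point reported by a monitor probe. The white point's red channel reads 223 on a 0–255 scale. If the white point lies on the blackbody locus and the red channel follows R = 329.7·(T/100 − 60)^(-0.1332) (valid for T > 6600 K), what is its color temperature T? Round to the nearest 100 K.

7900 K

(t − 60)^(-0.1332) = 223/329.7 = 0.67637.
t − 60 = 0.67637^(1/-0.1332) = 0.67637^(-7.508) = 18.831, so t = 78.831.
T = 100·t = 7883 K → 7900 K to the nearest 100 K.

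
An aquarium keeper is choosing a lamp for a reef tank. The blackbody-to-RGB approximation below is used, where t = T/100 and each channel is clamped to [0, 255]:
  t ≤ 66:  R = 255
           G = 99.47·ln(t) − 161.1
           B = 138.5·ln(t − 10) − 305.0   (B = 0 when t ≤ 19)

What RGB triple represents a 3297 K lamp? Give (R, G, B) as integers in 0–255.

(255, 187, 129)

t = 3297/100 = 32.97; the t ≤ 66 branch applies.
R = 255 by definition for t ≤ 66.
G = 99.47·ln 32.97 − 161.1 = 99.47·3.4956 − 161.1 = 186.607.
B = 138.5·ln(32.97 − 10) − 305.0 = 138.5·ln 22.97 − 305.0 = 138.5·3.1342 − 305.0 = 129.085.
Rounded: (255, 187, 129).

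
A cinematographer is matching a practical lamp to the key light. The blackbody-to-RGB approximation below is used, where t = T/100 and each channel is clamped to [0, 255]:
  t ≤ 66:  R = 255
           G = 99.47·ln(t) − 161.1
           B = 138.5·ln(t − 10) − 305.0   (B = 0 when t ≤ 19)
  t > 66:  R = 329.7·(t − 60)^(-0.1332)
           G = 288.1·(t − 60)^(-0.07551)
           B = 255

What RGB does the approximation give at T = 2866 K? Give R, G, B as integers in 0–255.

t = 2866/100 = 28.66; the t ≤ 66 branch applies.
R = 255 by definition for t ≤ 66.
G = 99.47·ln 28.66 − 161.1 = 99.47·3.3555 − 161.1 = 172.672.
B = 138.5·ln(28.66 − 10) − 305.0 = 138.5·ln 18.66 − 305.0 = 138.5·2.9264 − 305.0 = 100.304.
Rounded: (255, 173, 100).

R=255, G=173, B=100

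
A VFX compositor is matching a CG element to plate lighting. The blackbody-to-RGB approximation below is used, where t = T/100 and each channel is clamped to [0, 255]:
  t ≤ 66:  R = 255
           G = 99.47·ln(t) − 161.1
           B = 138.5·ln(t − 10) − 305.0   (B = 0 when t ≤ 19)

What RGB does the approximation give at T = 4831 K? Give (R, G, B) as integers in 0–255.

t = 4831/100 = 48.31; the t ≤ 66 branch applies.
R = 255 by definition for t ≤ 66.
G = 99.47·ln 48.31 − 161.1 = 99.47·3.8776 − 161.1 = 224.609.
B = 138.5·ln(48.31 − 10) − 305.0 = 138.5·ln 38.31 − 305.0 = 138.5·3.6457 − 305.0 = 199.931.
Rounded: (255, 225, 200).

(255, 225, 200)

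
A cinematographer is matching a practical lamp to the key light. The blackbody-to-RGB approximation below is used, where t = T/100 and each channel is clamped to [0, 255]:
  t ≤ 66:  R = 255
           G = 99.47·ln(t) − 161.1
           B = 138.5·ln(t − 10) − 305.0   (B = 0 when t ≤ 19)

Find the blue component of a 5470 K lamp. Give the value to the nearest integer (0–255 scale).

221

t = 5470/100 = 54.7; the t ≤ 66 branch applies.
B = 138.5·ln(54.7 − 10) − 305.0 = 138.5·ln 44.7 − 305.0 = 138.5·3.8000 − 305.0 = 221.296.
Rounded: 221.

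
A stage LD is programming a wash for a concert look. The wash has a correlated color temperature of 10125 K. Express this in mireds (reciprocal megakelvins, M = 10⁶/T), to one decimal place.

M = 10⁶ / 10125 = 98.765 → 98.8 mireds.

98.8 mireds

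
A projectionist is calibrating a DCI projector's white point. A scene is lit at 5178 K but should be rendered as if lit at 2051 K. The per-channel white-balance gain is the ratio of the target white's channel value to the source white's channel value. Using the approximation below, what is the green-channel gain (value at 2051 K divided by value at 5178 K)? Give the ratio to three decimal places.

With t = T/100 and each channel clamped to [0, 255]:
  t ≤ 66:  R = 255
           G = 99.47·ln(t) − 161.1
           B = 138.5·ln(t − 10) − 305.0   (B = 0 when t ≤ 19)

0.602

At 5178 K (t = 51.78):
  G = 99.47·ln 51.78 − 161.1 = 99.47·3.9470 − 161.1 = 231.508.
At 2051 K (t = 20.51):
  G = 99.47·ln 20.51 − 161.1 = 99.47·3.0209 − 161.1 = 139.390.
Gain = 139.390 / 231.508 = 0.6021 → 0.602.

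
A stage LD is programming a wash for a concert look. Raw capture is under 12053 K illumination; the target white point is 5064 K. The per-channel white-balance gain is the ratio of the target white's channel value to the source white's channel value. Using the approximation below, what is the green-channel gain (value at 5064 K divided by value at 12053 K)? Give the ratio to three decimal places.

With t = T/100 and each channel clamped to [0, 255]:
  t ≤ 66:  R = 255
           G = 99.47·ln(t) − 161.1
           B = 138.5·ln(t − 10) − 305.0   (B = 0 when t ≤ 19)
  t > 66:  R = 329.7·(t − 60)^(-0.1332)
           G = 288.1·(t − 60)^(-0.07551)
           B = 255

1.085

At 12053 K (t = 120.53):
  G = 288.1·(120.53 − 60)^(-0.07551) = 288.1·60.53^(-0.07551) = 288.1·0.73357 = 211.342.
At 5064 K (t = 50.64):
  G = 99.47·ln 50.64 − 161.1 = 99.47·3.9247 − 161.1 = 229.294.
Gain = 229.294 / 211.342 = 1.0849 → 1.085.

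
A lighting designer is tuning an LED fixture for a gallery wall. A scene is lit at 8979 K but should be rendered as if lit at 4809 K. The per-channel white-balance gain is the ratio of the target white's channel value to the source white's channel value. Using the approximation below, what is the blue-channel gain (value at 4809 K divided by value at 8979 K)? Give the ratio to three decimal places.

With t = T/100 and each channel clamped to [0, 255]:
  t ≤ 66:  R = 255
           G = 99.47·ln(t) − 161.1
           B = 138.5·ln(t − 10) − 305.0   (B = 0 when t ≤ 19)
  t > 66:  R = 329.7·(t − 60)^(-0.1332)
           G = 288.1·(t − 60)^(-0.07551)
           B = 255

At 8979 K (t = 89.79):
  B = 255 by definition for t > 66.
At 4809 K (t = 48.09):
  B = 138.5·ln(48.09 − 10) − 305.0 = 138.5·ln 38.09 − 305.0 = 138.5·3.6400 − 305.0 = 199.133.
Gain = 199.133 / 255.000 = 0.7809 → 0.781.

0.781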